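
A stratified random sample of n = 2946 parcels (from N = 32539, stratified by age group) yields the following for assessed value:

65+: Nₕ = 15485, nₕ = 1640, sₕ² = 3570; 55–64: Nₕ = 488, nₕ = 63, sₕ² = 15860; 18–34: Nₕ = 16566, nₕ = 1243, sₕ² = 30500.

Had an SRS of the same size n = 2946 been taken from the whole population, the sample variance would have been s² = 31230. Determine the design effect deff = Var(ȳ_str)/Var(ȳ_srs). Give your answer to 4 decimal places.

Var(ȳ_str) = Σ Wₕ²(1−fₕ)sₕ²/nₕ with Wₕ = Nₕ/32539:
  65+: (15485/32539)²·(1−1640/15485)·3570/1640 = 0.44077823
  55–64: (488/32539)²·(1−63/488)·15860/63 = 0.049313177
  18–34: (16566/32539)²·(1−1243/16566)·30500/1243 = 5.8827686
  → Var(ȳ_str) = 6.37286.
Var(ȳ_srs) = (1 − 2946/32539)·31230/2946 = 9.6410433.
deff = 6.37286 / 9.6410433 = 0.6610.

0.6610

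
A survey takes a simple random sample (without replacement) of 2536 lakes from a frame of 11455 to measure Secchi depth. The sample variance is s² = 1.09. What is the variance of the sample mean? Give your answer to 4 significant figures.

Under SRS without replacement, Var(ȳ) = (1 − f)·s²/n with f = n/N = 2536/11455 = 0.22138804.
Var(ȳ) = (1 − 0.22138804)·1.09/2536 = 0.77861196·4.2981073 × 10^-4 = 3.3465577 × 10^-4.

3.347 × 10^-4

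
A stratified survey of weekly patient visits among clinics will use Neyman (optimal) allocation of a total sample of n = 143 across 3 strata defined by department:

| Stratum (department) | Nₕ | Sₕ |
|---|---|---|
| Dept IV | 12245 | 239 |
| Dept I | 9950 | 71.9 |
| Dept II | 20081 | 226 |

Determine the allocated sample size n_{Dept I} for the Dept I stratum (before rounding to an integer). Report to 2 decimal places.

12.51

Neyman allocation: nₕ = n·NₕSₕ / Σⱼ NⱼSⱼ.
Σ NⱼSⱼ = 12245·239 + 9950·71.9 + 20081·226 = 8.180266 × 10^6.
n_{Dept I} = 143·9950·71.9 / (8.180266 × 10^6) = 12.51.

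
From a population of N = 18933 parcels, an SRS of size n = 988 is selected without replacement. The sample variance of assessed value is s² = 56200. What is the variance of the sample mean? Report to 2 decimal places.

53.91

Under SRS without replacement, Var(ȳ) = (1 − f)·s²/n with f = n/N = 988/18933 = 0.05218402.
Var(ȳ) = (1 − 0.05218402)·56200/988 = 0.94781598·56.882591 = 53.914229.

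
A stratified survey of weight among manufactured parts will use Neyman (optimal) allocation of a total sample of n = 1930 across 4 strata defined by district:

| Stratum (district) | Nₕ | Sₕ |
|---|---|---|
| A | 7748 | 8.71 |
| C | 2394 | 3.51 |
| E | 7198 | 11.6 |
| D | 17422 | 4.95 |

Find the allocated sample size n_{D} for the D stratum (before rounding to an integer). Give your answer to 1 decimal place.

Neyman allocation: nₕ = n·NₕSₕ / Σⱼ NⱼSⱼ.
Σ NⱼSⱼ = 7748·8.71 + 2394·3.51 + 7198·11.6 + 17422·4.95 = 245623.72.
n_{D} = 1930·17422·4.95 / 245623.72 = 677.6.

677.6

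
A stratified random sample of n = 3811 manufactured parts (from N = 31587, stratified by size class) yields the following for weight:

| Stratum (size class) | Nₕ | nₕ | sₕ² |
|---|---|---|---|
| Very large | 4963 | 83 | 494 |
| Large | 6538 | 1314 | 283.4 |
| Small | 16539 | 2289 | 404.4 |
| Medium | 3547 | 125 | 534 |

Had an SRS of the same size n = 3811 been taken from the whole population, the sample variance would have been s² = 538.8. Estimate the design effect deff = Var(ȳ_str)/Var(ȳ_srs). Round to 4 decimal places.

1.9752

Var(ȳ_str) = Σ Wₕ²(1−fₕ)sₕ²/nₕ with Wₕ = Nₕ/31587:
  Very large: (4963/31587)²·(1−83/4963)·494/83 = 0.14447616
  Large: (6538/31587)²·(1−1314/6538)·283.4/1314 = 0.0073830499
  Small: (16539/31587)²·(1−2289/16539)·404.4/2289 = 0.041732337
  Medium: (3547/31587)²·(1−125/3547)·534/125 = 0.051970354
  → Var(ȳ_str) = 0.2455619.
Var(ȳ_srs) = (1 − 3811/31587)·538.8/3811 = 0.12432256.
deff = 0.2455619 / 0.12432256 = 1.9752.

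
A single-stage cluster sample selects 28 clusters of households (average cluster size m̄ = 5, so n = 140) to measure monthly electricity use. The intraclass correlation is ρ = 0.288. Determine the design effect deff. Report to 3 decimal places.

deff = 1 + (5 − 1)·0.288 = 1 + 1.152 = 2.152.

2.152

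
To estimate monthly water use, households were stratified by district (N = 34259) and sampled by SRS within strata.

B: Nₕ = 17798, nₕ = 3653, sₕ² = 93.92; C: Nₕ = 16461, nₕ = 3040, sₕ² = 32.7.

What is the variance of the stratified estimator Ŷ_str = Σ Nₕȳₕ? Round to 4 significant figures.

8.849 × 10^6

Var(Ŷ_str) = Σₕ Nₕ²(1 − fₕ)sₕ²/nₕ.
B: 17798²·(1 − 3653/17798)·93.92/3653 = 6.4726566 × 10^6.
C: 16461²·(1 − 3040/16461)·32.7/3040 = 2.3763766 × 10^6.
Sum = 8.8490332 × 10^6.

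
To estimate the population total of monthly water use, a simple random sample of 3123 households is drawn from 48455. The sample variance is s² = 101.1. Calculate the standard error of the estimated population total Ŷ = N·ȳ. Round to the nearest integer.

8433

Var(Ŷ) = N²·Var(ȳ) = N²·(1 − n/N)·s²/n.
f = 3123/48455 = 0.06445155; Var(ȳ) = 0.93554845·101.1/3123 = 0.030286247.
Var(Ŷ) = 48455² · 0.030286247 = 7.1108686 × 10^7.
SE(Ŷ) = √(7.1108686 × 10^7) = 8433.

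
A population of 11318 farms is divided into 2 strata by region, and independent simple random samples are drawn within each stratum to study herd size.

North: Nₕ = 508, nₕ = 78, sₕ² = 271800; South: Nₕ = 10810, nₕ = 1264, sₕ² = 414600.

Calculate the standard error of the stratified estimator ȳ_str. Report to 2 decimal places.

16.44

Var(ȳ_str) = Σₕ Wₕ²(1 − fₕ)sₕ²/nₕ with Wₕ = Nₕ/N, N = 11318.
North: Wₕ = 0.04488426; term = 0.04488426²·(1 − 0.15354331)·271800/78 = 5.9422051.
South: Wₕ = 0.95511574; term = 0.95511574²·(1 − 0.11692877)·414600/1264 = 264.23477.
Sum = 270.17698.
SE = √(270.17698) = 16.44.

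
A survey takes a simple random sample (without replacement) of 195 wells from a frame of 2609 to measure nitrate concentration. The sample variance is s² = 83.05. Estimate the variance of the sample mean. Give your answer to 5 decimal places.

Under SRS without replacement, Var(ȳ) = (1 − f)·s²/n with f = n/N = 195/2609 = 0.07474128.
Var(ȳ) = (1 − 0.07474128)·83.05/195 = 0.92525872·0.42589744 = 0.39406532.

0.39407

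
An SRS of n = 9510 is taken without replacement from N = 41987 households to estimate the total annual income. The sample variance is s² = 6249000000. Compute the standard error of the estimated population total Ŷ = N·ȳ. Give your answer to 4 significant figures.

2.993 × 10^7

Var(Ŷ) = N²·Var(ȳ) = N²·(1 − n/N)·s²/n.
f = 9510/41987 = 0.22649868; Var(ȳ) = 0.77350132·6249000000/9510 = 508266.01.
Var(Ŷ) = 41987² · 508266.01 = 8.960263 × 10^14.
SE(Ŷ) = √(8.960263 × 10^14) = 2.993 × 10^7.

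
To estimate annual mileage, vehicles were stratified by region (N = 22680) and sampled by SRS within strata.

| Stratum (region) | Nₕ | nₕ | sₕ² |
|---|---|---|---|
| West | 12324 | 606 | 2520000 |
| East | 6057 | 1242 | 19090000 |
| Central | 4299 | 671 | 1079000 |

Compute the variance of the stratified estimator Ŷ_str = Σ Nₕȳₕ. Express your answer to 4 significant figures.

Var(Ŷ_str) = Σₕ Nₕ²(1 − fₕ)sₕ²/nₕ.
West: 12324²·(1 − 606/12324)·2520000/606 = 6.0052778 × 10^11.
East: 6057²·(1 − 1242/6057)·19090000/1242 = 4.4826848 × 10^11.
Central: 4299²·(1 − 671/4299)·1079000/671 = 2.5080353 × 10^10.
Sum = 1.0738766 × 10^12.

1.074 × 10^12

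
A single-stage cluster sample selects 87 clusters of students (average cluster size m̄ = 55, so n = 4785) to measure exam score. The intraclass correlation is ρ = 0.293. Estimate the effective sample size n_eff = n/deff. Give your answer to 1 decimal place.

deff = 1 + (55 − 1)·0.293 = 1 + 15.822 = 16.822.
n_eff = 4785 / 16.822 = 284.4.

284.4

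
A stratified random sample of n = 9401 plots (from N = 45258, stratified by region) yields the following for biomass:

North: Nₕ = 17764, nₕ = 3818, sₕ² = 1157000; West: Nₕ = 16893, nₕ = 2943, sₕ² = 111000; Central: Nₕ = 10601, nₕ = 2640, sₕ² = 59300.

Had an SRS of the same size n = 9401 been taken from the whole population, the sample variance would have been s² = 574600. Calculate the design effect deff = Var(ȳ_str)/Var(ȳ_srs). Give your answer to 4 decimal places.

Var(ȳ_str) = Σ Wₕ²(1−fₕ)sₕ²/nₕ with Wₕ = Nₕ/45258:
  North: (17764/45258)²·(1−3818/17764)·1157000/3818 = 36.651955
  West: (16893/45258)²·(1−2943/16893)·111000/2943 = 4.3393331
  Central: (10601/45258)²·(1−2640/10601)·59300/2640 = 0.92549592
  → Var(ȳ_str) = 41.916784.
Var(ȳ_srs) = (1 − 9401/45258)·574600/9401 = 48.425059.
deff = 41.916784 / 48.425059 = 0.8656.

0.8656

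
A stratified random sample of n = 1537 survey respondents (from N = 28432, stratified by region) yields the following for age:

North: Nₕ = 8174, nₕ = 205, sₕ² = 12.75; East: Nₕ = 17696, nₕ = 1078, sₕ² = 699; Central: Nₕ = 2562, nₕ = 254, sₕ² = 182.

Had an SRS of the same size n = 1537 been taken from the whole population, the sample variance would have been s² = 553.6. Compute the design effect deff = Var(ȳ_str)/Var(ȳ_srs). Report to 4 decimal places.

0.7224

Var(ȳ_str) = Σ Wₕ²(1−fₕ)sₕ²/nₕ with Wₕ = Nₕ/28432:
  North: (8174/28432)²·(1−205/8174)·12.75/205 = 0.0050116411
  East: (17696/28432)²·(1−1078/17696)·699/1078 = 0.23588344
  Central: (2562/28432)²·(1−254/2562)·182/254 = 0.0052412851
  → Var(ȳ_str) = 0.24613637.
Var(ȳ_srs) = (1 − 1537/28432)·553.6/1537 = 0.34071115.
deff = 0.24613637 / 0.34071115 = 0.7224.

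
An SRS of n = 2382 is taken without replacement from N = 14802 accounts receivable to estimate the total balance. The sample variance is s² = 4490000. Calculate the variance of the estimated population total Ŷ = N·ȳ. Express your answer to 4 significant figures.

3.465 × 10^11

Var(Ŷ) = N²·Var(ȳ) = N²·(1 − n/N)·s²/n.
f = 2382/14802 = 0.16092420; Var(ȳ) = 0.83907580·4490000/2382 = 1581.6332.
Var(Ŷ) = 14802² · 1581.6332 = 3.4653458 × 10^11.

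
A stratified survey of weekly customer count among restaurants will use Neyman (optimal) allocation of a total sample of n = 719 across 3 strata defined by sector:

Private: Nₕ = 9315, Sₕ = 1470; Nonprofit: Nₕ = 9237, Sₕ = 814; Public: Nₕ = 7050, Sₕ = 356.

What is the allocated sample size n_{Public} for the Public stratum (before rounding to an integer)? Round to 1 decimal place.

76.1

Neyman allocation: nₕ = n·NₕSₕ / Σⱼ NⱼSⱼ.
Σ NⱼSⱼ = 9315·1470 + 9237·814 + 7050·356 = 2.3721768 × 10^7.
n_{Public} = 719·7050·356 / (2.3721768 × 10^7) = 76.1.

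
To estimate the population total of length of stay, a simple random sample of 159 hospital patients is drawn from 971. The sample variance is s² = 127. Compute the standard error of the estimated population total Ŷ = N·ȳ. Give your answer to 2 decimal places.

793.58

Var(Ŷ) = N²·Var(ȳ) = N²·(1 − n/N)·s²/n.
f = 159/971 = 0.16374871; Var(ȳ) = 0.83625129·127/159 = 0.66794914.
Var(Ŷ) = 971² · 0.66794914 = 629769.84.
SE(Ŷ) = √(629769.84) = 793.58.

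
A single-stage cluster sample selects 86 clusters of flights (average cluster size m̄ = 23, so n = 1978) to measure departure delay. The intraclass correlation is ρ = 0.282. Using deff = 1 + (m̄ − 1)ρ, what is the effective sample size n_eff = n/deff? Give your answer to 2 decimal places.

deff = 1 + (23 − 1)·0.282 = 1 + 6.204 = 7.204.
n_eff = 1978 / 7.204 = 274.57.

274.57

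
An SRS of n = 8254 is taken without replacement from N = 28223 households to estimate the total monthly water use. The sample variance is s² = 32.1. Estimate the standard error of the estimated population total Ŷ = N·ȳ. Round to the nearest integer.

1480

Var(Ŷ) = N²·Var(ȳ) = N²·(1 − n/N)·s²/n.
f = 8254/28223 = 0.29245651; Var(ȳ) = 0.70754349·32.1/8254 = 0.0027516533.
Var(Ŷ) = 28223² · 0.0027516533 = 2.1917957 × 10^6.
SE(Ŷ) = √(2.1917957 × 10^6) = 1480.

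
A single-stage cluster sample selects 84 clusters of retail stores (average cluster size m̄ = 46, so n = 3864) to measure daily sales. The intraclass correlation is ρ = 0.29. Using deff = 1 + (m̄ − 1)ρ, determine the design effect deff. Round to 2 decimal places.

14.05

deff = 1 + (46 − 1)·0.29 = 1 + 13.05 = 14.05.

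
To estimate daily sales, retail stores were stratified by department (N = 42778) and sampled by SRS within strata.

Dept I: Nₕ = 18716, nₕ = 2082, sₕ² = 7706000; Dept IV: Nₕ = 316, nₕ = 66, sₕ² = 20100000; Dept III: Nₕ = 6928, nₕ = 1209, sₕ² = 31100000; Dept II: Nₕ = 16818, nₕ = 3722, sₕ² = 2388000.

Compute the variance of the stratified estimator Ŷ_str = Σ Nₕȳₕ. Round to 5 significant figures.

Var(Ŷ_str) = Σₕ Nₕ²(1 − fₕ)sₕ²/nₕ.
Dept I: 18716²·(1 − 2082/18716)·7706000/2082 = 1.15228 × 10^12.
Dept IV: 316²·(1 − 66/316)·20100000/66 = 2.4059091 × 10^10.
Dept III: 6928²·(1 − 1209/6928)·31100000/1209 = 1.0192062 × 10^12.
Dept II: 16818²·(1 − 3722/16818)·2388000/3722 = 1.4130937 × 10^11.
Sum = 2.3368547 × 10^12.

2.3369 × 10^12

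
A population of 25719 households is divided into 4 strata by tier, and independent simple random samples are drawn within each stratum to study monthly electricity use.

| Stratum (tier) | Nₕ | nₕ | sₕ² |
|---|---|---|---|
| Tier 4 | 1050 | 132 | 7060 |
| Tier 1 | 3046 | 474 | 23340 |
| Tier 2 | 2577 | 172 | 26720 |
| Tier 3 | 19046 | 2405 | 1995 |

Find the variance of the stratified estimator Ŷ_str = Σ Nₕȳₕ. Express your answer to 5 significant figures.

1.6630 × 10^9

Var(Ŷ_str) = Σₕ Nₕ²(1 − fₕ)sₕ²/nₕ.
Tier 4: 1050²·(1 − 132/1050)·7060/132 = 5.1554045 × 10^7.
Tier 1: 3046²·(1 − 474/3046)·23340/474 = 3.8576549 × 10^8.
Tier 2: 2577²·(1 − 172/2577)·26720/172 = 9.6280316 × 10^8.
Tier 3: 19046²·(1 − 2405/19046)·1995/2405 = 2.6291237 × 10^8.
Sum = 1.6630351 × 10^9.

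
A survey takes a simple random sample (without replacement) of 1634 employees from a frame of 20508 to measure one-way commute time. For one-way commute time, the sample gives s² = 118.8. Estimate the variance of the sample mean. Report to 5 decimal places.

0.06691

Under SRS without replacement, Var(ȳ) = (1 − f)·s²/n with f = n/N = 1634/20508 = 0.07967622.
Var(ȳ) = (1 − 0.07967622)·118.8/1634 = 0.92032378·0.072705018 = 0.066912157.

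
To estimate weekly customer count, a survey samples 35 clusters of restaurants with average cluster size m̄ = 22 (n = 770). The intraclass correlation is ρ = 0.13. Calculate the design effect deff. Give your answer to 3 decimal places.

deff = 1 + (22 − 1)·0.13 = 1 + 2.73 = 3.73.

3.730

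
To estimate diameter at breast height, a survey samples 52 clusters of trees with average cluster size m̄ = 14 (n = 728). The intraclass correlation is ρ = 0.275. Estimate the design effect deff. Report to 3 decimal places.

4.575

deff = 1 + (14 − 1)·0.275 = 1 + 3.575 = 4.575.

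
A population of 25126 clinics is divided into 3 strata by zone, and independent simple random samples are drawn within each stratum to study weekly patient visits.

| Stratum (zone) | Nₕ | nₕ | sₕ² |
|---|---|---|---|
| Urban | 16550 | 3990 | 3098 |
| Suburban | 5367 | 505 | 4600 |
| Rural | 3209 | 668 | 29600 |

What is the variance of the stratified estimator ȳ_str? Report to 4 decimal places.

1.2045

Var(ȳ_str) = Σₕ Wₕ²(1 − fₕ)sₕ²/nₕ with Wₕ = Nₕ/N, N = 25126.
Urban: Wₕ = 0.65868025; term = 0.65868025²·(1 − 0.24108761)·3098/3990 = 0.25565215.
Suburban: Wₕ = 0.21360344; term = 0.21360344²·(1 − 0.09409353)·4600/505 = 0.37650114.
Rural: Wₕ = 0.12771631; term = 0.12771631²·(1 − 0.20816454)·29600/668 = 0.57232527.
Sum = 1.2044786.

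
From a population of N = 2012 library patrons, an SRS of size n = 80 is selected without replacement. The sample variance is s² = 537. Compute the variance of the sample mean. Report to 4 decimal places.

6.4456

Under SRS without replacement, Var(ȳ) = (1 − f)·s²/n with f = n/N = 80/2012 = 0.03976143.
Var(ȳ) = (1 − 0.03976143)·537/80 = 0.96023857·6.7125 = 6.4456014.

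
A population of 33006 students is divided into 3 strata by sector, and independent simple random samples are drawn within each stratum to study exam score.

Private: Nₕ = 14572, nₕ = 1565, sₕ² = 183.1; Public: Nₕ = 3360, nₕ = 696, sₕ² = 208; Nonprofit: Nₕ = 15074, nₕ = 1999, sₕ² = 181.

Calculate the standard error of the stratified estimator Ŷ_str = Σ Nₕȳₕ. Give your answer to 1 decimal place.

6534.2

Var(Ŷ_str) = Σₕ Nₕ²(1 − fₕ)sₕ²/nₕ.
Private: 14572²·(1 − 1565/14572)·183.1/1565 = 2.2175341 × 10^7.
Public: 3360²·(1 − 696/3360)·208/696 = 2.6750234 × 10^6.
Nonprofit: 15074²·(1 − 1999/15074)·181/1999 = 1.7845799 × 10^7.
Sum = 4.2696163 × 10^7.
SE = √(4.2696163 × 10^7) = 6534.2.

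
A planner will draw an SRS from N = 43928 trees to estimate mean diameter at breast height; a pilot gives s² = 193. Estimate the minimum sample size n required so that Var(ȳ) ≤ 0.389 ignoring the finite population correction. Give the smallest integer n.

Without fpc, n₀ = s²/D = 193/0.389 = 496.1440.
Rounding up, n = 497.

497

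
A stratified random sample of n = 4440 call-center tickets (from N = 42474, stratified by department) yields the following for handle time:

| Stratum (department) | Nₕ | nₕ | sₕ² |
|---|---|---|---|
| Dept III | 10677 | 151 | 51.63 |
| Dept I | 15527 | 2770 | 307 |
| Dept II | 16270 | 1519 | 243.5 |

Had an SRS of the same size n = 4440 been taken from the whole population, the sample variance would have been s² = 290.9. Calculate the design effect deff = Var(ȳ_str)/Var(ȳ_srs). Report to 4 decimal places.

Var(ȳ_str) = Σ Wₕ²(1−fₕ)sₕ²/nₕ with Wₕ = Nₕ/42474:
  Dept III: (10677/42474)²·(1−151/10677)·51.63/151 = 0.021300582
  Dept I: (15527/42474)²·(1−2770/15527)·307/2770 = 0.012168818
  Dept II: (16270/42474)²·(1−1519/16270)·243.5/1519 = 0.021325729
  → Var(ȳ_str) = 0.054795129.
Var(ȳ_srs) = (1 − 4440/42474)·290.9/4440 = 0.058669122.
deff = 0.054795129 / 0.058669122 = 0.9340.

0.9340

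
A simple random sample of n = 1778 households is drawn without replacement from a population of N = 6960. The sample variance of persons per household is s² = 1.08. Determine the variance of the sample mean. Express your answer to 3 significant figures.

4.52 × 10^-4

Under SRS without replacement, Var(ȳ) = (1 − f)·s²/n with f = n/N = 1778/6960 = 0.25545977.
Var(ȳ) = (1 − 0.25545977)·1.08/1778 = 0.74454023·6.0742407 × 10^-4 = 4.5225166 × 10^-4.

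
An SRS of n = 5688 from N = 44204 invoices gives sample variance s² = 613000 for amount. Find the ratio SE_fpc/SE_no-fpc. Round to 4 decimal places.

f = n/N = 5688/44204 = 0.12867614.
SE_no-fpc = √(s²/n) = 10.381269; SE_fpc = √((1−f)s²/n) = 9.6903675.
Ratio = √(1−f) = 0.93344730.

0.9334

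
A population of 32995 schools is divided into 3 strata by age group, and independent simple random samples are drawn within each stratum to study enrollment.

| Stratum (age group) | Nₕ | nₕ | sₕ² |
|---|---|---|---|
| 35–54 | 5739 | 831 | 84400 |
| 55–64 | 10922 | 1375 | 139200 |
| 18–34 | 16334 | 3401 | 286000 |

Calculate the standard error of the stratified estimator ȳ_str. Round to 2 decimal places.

Var(ȳ_str) = Σₕ Wₕ²(1 − fₕ)sₕ²/nₕ with Wₕ = Nₕ/N, N = 32995.
35–54: Wₕ = 0.17393544; term = 0.17393544²·(1 − 0.14479875)·84400/831 = 2.6277614.
55–64: Wₕ = 0.33101985; term = 0.33101985²·(1 − 0.12589269)·139200/1375 = 9.6963742.
18–34: Wₕ = 0.49504470; term = 0.49504470²·(1 − 0.20821599)·286000/3401 = 16.31755.
Sum = 28.641686.
SE = √(28.641686) = 5.35.

5.35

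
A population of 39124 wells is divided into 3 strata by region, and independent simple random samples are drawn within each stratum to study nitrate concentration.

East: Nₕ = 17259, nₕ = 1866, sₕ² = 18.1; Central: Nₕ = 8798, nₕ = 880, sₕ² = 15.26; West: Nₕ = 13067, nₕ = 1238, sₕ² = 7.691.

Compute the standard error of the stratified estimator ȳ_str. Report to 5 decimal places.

0.05568

Var(ȳ_str) = Σₕ Wₕ²(1 − fₕ)sₕ²/nₕ with Wₕ = Nₕ/N, N = 39124.
East: Wₕ = 0.44113588; term = 0.44113588²·(1 − 0.10811750)·18.1/1866 = 0.0016835241.
Central: Wₕ = 0.22487476; term = 0.22487476²·(1 − 0.10002273)·15.26/880 = 7.8919589 × 10^-4.
West: Wₕ = 0.33398937; term = 0.33398937²·(1 − 0.09474248)·7.691/1238 = 6.273351 × 10^-4.
Sum = 0.0031000551.
SE = √(0.0031000551) = 0.05568.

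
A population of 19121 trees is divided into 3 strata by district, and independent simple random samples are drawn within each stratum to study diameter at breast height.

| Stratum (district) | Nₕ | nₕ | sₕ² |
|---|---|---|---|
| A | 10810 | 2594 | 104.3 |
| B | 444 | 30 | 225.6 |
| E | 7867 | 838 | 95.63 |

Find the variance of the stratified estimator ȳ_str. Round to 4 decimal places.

Var(ȳ_str) = Σₕ Wₕ²(1 − fₕ)sₕ²/nₕ with Wₕ = Nₕ/N, N = 19121.
A: Wₕ = 0.56534700; term = 0.56534700²·(1 − 0.23996300)·104.3/2594 = 0.0097674064.
B: Wₕ = 0.02322054; term = 0.02322054²·(1 − 0.06756757)·225.6/30 = 0.0037807673.
E: Wₕ = 0.41143246; term = 0.41143246²·(1 − 0.10652091)·95.63/838 = 0.017259636.
Sum = 0.03080781.

0.0308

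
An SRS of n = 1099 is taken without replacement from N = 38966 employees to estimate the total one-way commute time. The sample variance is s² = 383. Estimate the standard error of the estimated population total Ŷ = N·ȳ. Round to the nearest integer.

22676

Var(Ŷ) = N²·Var(ȳ) = N²·(1 − n/N)·s²/n.
f = 1099/38966 = 0.02820408; Var(ȳ) = 0.97179592·383/1099 = 0.33866955.
Var(Ŷ) = 38966² · 0.33866955 = 5.1421863 × 10^8.
SE(Ŷ) = √(5.1421863 × 10^8) = 22676.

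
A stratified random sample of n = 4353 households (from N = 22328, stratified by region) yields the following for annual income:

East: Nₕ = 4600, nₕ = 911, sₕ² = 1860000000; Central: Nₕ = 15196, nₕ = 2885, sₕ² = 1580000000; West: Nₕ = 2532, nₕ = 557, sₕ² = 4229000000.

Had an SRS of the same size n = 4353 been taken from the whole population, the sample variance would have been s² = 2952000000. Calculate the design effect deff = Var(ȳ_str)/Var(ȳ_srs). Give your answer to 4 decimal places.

0.6432

Var(ȳ_str) = Σ Wₕ²(1−fₕ)sₕ²/nₕ with Wₕ = Nₕ/22328:
  East: (4600/22328)²·(1−911/4600)·1860000000/911 = 69496.256
  Central: (15196/22328)²·(1−2885/15196)·1580000000/2885 = 205510.61
  West: (2532/22328)²·(1−557/2532)·4229000000/557 = 76157.669
  → Var(ȳ_str) = 351164.54.
Var(ȳ_srs) = (1 − 4353/22328)·2952000000/4353 = 545942.32.
deff = 351164.54 / 545942.32 = 0.6432.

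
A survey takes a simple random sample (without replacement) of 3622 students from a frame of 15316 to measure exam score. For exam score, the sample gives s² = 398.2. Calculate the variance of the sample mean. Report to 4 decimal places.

Under SRS without replacement, Var(ȳ) = (1 − f)·s²/n with f = n/N = 3622/15316 = 0.23648472.
Var(ȳ) = (1 − 0.23648472)·398.2/3622 = 0.76351528·0.10993926 = 0.083940305.

0.0839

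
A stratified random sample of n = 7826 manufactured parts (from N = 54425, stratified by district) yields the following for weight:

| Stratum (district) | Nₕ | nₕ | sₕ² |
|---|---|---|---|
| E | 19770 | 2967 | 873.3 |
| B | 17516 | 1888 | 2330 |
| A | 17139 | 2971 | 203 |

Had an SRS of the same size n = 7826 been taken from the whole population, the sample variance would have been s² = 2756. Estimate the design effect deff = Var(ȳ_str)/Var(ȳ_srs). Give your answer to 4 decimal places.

Var(ȳ_str) = Σ Wₕ²(1−fₕ)sₕ²/nₕ with Wₕ = Nₕ/54425:
  E: (19770/54425)²·(1−2967/19770)·873.3/2967 = 0.033009773
  B: (17516/54425)²·(1−1888/17516)·2330/1888 = 0.11405003
  A: (17139/54425)²·(1−2971/17139)·203/2971 = 0.005601322
  → Var(ȳ_str) = 0.15266113.
Var(ȳ_srs) = (1 − 7826/54425)·2756/7826 = 0.30152098.
deff = 0.15266113 / 0.30152098 = 0.5063.

0.5063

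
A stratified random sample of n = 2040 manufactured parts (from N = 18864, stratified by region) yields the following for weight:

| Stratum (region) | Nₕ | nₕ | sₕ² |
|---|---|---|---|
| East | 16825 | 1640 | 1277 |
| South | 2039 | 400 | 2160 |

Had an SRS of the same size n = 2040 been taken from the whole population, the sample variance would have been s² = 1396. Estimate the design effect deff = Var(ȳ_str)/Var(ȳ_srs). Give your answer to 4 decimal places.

Var(ȳ_str) = Σ Wₕ²(1−fₕ)sₕ²/nₕ with Wₕ = Nₕ/18864:
  East: (16825/18864)²·(1−1640/16825)·1277/1640 = 0.55904832
  South: (2039/18864)²·(1−400/2039)·2160/400 = 0.050713357
  → Var(ȳ_str) = 0.60976168.
Var(ȳ_srs) = (1 − 2040/18864)·1396/2040 = 0.61031033.
deff = 0.60976168 / 0.61031033 = 0.9991.

0.9991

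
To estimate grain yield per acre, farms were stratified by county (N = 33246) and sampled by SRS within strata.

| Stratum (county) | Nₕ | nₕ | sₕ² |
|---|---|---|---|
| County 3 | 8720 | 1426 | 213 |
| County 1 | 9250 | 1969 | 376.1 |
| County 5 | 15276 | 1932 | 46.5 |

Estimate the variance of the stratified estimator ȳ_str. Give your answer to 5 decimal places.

0.02467

Var(ȳ_str) = Σₕ Wₕ²(1 − fₕ)sₕ²/nₕ with Wₕ = Nₕ/N, N = 33246.
County 3: Wₕ = 0.26228719; term = 0.26228719²·(1 − 0.16353211)·213/1426 = 0.0085953491.
County 1: Wₕ = 0.27822896; term = 0.27822896²·(1 − 0.21286486)·376.1/1969 = 0.01163889.
County 5: Wₕ = 0.45948385; term = 0.45948385²·(1 − 0.12647290)·46.5/1932 = 0.0044387707.
Sum = 0.02467301.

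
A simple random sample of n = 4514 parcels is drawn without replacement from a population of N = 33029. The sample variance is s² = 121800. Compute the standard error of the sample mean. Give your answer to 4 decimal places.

4.8265

Under SRS without replacement, Var(ȳ) = (1 − f)·s²/n with f = n/N = 4514/33029 = 0.13666778.
Var(ȳ) = (1 − 0.13666778)·121800/4514 = 0.86333222·26.98272 = 23.295052.
SE(ȳ) = √(23.295052) = 4.8265.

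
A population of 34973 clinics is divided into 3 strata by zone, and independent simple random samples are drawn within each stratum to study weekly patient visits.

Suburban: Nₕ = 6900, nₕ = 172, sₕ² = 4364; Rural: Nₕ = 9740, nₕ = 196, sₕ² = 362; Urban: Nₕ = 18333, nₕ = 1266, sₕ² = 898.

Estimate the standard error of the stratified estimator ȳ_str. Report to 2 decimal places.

Var(ȳ_str) = Σₕ Wₕ²(1 − fₕ)sₕ²/nₕ with Wₕ = Nₕ/N, N = 34973.
Suburban: Wₕ = 0.19729506; term = 0.19729506²·(1 − 0.02492754)·4364/172 = 0.96299846.
Rural: Wₕ = 0.27850056; term = 0.27850056²·(1 − 0.02012320)·362/196 = 0.14037059.
Urban: Wₕ = 0.52420439; term = 0.52420439²·(1 − 0.06905580)·898/1266 = 0.18145443.
Sum = 1.2848235.
SE = √(1.2848235) = 1.13.

1.13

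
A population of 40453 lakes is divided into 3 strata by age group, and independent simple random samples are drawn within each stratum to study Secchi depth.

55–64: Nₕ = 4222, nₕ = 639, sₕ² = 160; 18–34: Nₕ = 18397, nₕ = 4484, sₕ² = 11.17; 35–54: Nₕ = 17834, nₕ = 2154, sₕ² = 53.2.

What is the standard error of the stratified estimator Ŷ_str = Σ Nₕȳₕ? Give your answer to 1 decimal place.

3366.3

Var(Ŷ_str) = Σₕ Nₕ²(1 − fₕ)sₕ²/nₕ.
55–64: 4222²·(1 − 639/4222)·160/639 = 3.7877749 × 10^6.
18–34: 18397²·(1 − 4484/18397)·11.17/4484 = 637610.36.
35–54: 17834²·(1 − 2154/17834)·53.2/2154 = 6.9065435 × 10^6.
Sum = 1.1331929 × 10^7.
SE = √(1.1331929 × 10^7) = 3366.3.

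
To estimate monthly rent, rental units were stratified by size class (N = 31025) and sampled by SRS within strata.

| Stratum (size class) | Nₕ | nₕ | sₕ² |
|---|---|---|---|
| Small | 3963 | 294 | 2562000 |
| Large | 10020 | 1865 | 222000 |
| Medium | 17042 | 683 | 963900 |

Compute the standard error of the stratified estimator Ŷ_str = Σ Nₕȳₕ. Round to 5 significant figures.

Var(Ŷ_str) = Σₕ Nₕ²(1 − fₕ)sₕ²/nₕ.
Small: 3963²·(1 − 294/3963)·2562000/294 = 1.2670787 × 10^11.
Large: 10020²·(1 − 1865/10020)·222000/1865 = 9.7267068 × 10^9.
Medium: 17042²·(1 − 683/17042)·963900/683 = 3.9344913 × 10^11.
Sum = 5.2988371 × 10^11.
SE = √(5.2988371 × 10^11) = 727930.

727930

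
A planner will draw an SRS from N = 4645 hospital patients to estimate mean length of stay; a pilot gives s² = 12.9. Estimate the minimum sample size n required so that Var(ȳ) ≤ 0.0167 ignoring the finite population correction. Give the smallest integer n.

Without fpc, n₀ = s²/D = 12.9/0.0167 = 772.4551.
Rounding up, n = 773.

773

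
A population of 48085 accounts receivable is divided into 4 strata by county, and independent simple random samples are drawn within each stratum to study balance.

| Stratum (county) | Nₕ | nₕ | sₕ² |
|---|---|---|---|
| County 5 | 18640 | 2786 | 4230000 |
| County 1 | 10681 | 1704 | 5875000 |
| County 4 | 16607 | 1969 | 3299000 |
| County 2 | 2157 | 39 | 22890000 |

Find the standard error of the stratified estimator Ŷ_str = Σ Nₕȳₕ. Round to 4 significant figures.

1.967 × 10^6

Var(Ŷ_str) = Σₕ Nₕ²(1 − fₕ)sₕ²/nₕ.
County 5: 18640²·(1 − 2786/18640)·4230000/2786 = 4.4868755 × 10^11.
County 1: 10681²·(1 − 1704/10681)·5875000/1704 = 3.3058369 × 10^11.
County 4: 16607²·(1 − 1969/16607)·3299000/1969 = 4.0729542 × 10^11.
County 2: 2157²·(1 − 39/2157)·22890000/39 = 2.6813733 × 10^12.
Sum = 3.86794 × 10^12.
SE = √(3.86794 × 10^12) = 1.967 × 10^6.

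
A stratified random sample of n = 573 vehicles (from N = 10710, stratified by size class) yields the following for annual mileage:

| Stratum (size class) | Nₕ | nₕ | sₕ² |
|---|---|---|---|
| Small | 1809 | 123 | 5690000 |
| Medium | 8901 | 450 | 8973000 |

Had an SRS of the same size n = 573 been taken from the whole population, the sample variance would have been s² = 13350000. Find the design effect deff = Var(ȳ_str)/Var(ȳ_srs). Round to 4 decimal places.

0.6488

Var(ȳ_str) = Σ Wₕ²(1−fₕ)sₕ²/nₕ with Wₕ = Nₕ/10710:
  Small: (1809/10710)²·(1−123/1809)·5690000/123 = 1230.0545
  Medium: (8901/10710)²·(1−450/8901)·8973000/450 = 13076.548
  → Var(ȳ_str) = 14306.603.
Var(ȳ_srs) = (1 − 573/10710)·13350000/573 = 22051.931.
deff = 14306.603 / 22051.931 = 0.6488.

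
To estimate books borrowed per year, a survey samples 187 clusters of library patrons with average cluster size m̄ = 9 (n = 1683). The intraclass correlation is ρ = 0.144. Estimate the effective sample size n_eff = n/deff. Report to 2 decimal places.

deff = 1 + (9 − 1)·0.144 = 1 + 1.152 = 2.152.
n_eff = 1683 / 2.152 = 782.06.

782.06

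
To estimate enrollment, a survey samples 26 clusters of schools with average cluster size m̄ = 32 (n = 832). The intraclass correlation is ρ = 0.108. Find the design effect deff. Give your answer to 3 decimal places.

4.348

deff = 1 + (32 − 1)·0.108 = 1 + 3.348 = 4.348.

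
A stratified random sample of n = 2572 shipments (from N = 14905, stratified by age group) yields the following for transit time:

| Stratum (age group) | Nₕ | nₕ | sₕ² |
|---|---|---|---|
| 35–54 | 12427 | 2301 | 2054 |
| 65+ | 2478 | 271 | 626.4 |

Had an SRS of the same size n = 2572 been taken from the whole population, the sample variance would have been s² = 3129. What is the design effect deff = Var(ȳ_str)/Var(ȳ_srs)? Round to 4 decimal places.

0.5588

Var(ȳ_str) = Σ Wₕ²(1−fₕ)sₕ²/nₕ with Wₕ = Nₕ/14905:
  35–54: (12427/14905)²·(1−2301/12427)·2054/2301 = 0.50561981
  65+: (2478/14905)²·(1−271/2478)·626.4/271 = 0.056901293
  → Var(ȳ_str) = 0.5625211.
Var(ȳ_srs) = (1 − 2572/14905)·3129/2572 = 1.0066334.
deff = 0.5625211 / 1.0066334 = 0.5588.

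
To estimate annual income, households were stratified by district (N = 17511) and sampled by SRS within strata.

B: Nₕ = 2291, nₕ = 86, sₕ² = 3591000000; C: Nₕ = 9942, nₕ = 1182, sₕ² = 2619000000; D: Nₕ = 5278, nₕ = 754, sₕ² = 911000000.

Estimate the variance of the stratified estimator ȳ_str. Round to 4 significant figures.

1.411 × 10^6

Var(ȳ_str) = Σₕ Wₕ²(1 − fₕ)sₕ²/nₕ with Wₕ = Nₕ/N, N = 17511.
B: Wₕ = 0.13083205; term = 0.13083205²·(1 − 0.03753819)·3591000000/86 = 687905.44.
C: Wₕ = 0.56775741; term = 0.56775741²·(1 − 0.11888956)·2619000000/1182 = 629323.56.
D: Wₕ = 0.30141054; term = 0.30141054²·(1 − 0.14285714)·911000000/754 = 94084.291.
Sum = 1.4113133 × 10^6.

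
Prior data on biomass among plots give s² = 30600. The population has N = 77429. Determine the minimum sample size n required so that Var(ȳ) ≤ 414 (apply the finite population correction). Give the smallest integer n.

Without fpc, n₀ = s²/D = 30600/414 = 73.9130.
With fpc, (1 − n/N)·s²/n ≤ D requires n ≥ n₀/(1 + n₀/N) = 73.9130/(1 + 73.9130/77429) = 73.8425.
Rounding up, n = 74.

74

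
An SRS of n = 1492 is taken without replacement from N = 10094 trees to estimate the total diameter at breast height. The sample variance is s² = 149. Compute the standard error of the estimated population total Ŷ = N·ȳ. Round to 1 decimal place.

2944.7

Var(Ŷ) = N²·Var(ȳ) = N²·(1 − n/N)·s²/n.
f = 1492/10094 = 0.14781058; Var(ȳ) = 0.85218942·149/1492 = 0.085104707.
Var(Ŷ) = 10094² · 0.085104707 = 8.6712195 × 10^6.
SE(Ŷ) = √(8.6712195 × 10^6) = 2944.7.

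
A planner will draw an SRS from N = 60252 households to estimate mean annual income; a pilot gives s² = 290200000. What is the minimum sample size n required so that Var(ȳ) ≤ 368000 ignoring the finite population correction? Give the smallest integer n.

789

Without fpc, n₀ = s²/D = 290200000/368000 = 788.5870.
Rounding up, n = 789.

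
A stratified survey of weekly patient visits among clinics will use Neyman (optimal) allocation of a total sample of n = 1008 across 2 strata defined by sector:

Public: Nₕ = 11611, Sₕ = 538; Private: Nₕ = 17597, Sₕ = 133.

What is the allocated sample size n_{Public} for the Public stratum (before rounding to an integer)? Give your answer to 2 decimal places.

Neyman allocation: nₕ = n·NₕSₕ / Σⱼ NⱼSⱼ.
Σ NⱼSⱼ = 11611·538 + 17597·133 = 8.587119 × 10^6.
n_{Public} = 1008·11611·538 / (8.587119 × 10^6) = 733.27.

733.27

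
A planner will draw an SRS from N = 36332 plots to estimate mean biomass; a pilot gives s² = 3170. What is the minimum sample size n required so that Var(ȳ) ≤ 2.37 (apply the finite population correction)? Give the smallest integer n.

1291

Without fpc, n₀ = s²/D = 3170/2.37 = 1337.5527.
With fpc, (1 − n/N)·s²/n ≤ D requires n ≥ n₀/(1 + n₀/N) = 1337.5527/(1 + 1337.5527/36332) = 1290.0595.
Rounding up, n = 1291.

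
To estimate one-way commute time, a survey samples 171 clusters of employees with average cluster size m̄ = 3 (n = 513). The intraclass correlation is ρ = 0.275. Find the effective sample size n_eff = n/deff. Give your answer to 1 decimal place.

deff = 1 + (3 − 1)·0.275 = 1 + 0.55 = 1.55.
n_eff = 513 / 1.55 = 331.0.

331.0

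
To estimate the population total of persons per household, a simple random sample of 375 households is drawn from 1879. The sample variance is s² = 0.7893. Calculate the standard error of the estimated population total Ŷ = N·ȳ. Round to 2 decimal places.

77.12

Var(Ŷ) = N²·Var(ȳ) = N²·(1 − n/N)·s²/n.
f = 375/1879 = 0.19957424; Var(ȳ) = 0.80042576·0.7893/375 = 0.0016847361.
Var(Ŷ) = 1879² · 0.0016847361 = 5948.1983.
SE(Ŷ) = √(5948.1983) = 77.12.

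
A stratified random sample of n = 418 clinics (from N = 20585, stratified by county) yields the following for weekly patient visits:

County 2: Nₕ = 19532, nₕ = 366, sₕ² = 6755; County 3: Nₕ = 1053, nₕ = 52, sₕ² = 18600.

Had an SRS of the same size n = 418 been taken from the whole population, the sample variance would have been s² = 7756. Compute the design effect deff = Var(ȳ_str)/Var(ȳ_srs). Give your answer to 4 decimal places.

0.9459

Var(ȳ_str) = Σ Wₕ²(1−fₕ)sₕ²/nₕ with Wₕ = Nₕ/20585:
  County 2: (19532/20585)²·(1−366/19532)·6755/366 = 16.304997
  County 3: (1053/20585)²·(1−52/1053)·18600/52 = 0.88975473
  → Var(ȳ_str) = 17.194752.
Var(ȳ_srs) = (1 − 418/20585)·7756/418 = 18.178245.
deff = 17.194752 / 18.178245 = 0.9459.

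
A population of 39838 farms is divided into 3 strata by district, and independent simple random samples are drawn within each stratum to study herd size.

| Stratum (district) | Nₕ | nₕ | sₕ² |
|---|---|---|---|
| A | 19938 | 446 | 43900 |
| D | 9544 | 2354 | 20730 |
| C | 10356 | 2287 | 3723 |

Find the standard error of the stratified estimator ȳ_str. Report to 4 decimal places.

Var(ȳ_str) = Σₕ Wₕ²(1 − fₕ)sₕ²/nₕ with Wₕ = Nₕ/N, N = 39838.
A: Wₕ = 0.50047693; term = 0.50047693²·(1 − 0.02236934)·43900/446 = 24.103083.
D: Wₕ = 0.23957026; term = 0.23957026²·(1 − 0.24664711)·20730/2354 = 0.38076508.
C: Wₕ = 0.25995281; term = 0.25995281²·(1 − 0.22083816)·3723/2287 = 0.085712384.
Sum = 24.56956.
SE = √(24.56956) = 4.9568.

4.9568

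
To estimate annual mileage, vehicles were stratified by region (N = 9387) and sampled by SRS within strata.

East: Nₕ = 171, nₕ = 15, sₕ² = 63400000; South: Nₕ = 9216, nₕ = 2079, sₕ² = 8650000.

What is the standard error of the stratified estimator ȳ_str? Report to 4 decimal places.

Var(ȳ_str) = Σₕ Wₕ²(1 − fₕ)sₕ²/nₕ with Wₕ = Nₕ/N, N = 9387.
East: Wₕ = 0.01821668; term = 0.01821668²·(1 − 0.08771930)·63400000/15 = 1279.573.
South: Wₕ = 0.98178332; term = 0.98178332²·(1 − 0.22558594)·8650000/2079 = 3105.7475.
Sum = 4385.3205.
SE = √(4385.3205) = 66.2218.

66.2218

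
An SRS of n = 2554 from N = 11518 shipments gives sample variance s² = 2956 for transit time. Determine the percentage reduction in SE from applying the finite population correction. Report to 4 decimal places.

f = n/N = 2554/11518 = 0.22173989.
SE_no-fpc = √(s²/n) = 1.0758253; SE_fpc = √((1−f)s²/n) = 0.94908291.
Ratio = √(1−f) = 0.88219052. Reduction = 100·(1 − 0.88219052) = 11.7809%.

11.7809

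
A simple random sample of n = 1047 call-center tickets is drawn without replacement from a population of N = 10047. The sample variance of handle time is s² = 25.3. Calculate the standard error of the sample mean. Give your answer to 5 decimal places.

0.14713

Under SRS without replacement, Var(ȳ) = (1 − f)·s²/n with f = n/N = 1047/10047 = 0.10421021.
Var(ȳ) = (1 − 0.10421021)·25.3/1047 = 0.89578979·0.024164279 = 0.021646114.
SE(ȳ) = √(0.021646114) = 0.14713.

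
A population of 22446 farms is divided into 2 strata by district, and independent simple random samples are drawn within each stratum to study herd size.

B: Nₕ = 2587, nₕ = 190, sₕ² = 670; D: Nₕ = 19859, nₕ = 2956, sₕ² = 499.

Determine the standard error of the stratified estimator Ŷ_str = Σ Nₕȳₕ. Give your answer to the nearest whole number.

8862

Var(Ŷ_str) = Σₕ Nₕ²(1 − fₕ)sₕ²/nₕ.
B: 2587²·(1 − 190/2587)·670/190 = 2.1866822 × 10^7.
D: 19859²·(1 − 2956/19859)·499/2956 = 5.6665312 × 10^7.
Sum = 7.8532134 × 10^7.
SE = √(7.8532134 × 10^7) = 8862.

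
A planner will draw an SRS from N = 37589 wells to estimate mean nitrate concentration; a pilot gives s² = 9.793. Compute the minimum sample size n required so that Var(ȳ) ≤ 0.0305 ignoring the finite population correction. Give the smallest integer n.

Without fpc, n₀ = s²/D = 9.793/0.0305 = 321.0820.
Rounding up, n = 322.

322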